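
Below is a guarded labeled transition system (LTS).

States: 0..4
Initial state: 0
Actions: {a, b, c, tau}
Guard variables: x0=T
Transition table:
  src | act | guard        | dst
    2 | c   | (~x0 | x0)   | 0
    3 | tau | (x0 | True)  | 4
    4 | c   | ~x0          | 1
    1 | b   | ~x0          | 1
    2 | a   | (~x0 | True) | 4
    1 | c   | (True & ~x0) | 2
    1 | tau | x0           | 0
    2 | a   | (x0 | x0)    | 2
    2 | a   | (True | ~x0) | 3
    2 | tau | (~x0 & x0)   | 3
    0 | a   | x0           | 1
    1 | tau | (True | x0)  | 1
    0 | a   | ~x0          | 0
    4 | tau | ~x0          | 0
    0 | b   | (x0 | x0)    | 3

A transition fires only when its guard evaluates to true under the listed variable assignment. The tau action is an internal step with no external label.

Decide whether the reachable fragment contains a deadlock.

Answer: DEADLOCK at state 4

Working:
Reach set: {0,1,3,4}
  0: a→1  b→3  [2 out]
  1: tau→0  tau→1  [2 out]
  3: tau→4  [1 out]
  4: ∅  [STUCK]
witness 4: b·tau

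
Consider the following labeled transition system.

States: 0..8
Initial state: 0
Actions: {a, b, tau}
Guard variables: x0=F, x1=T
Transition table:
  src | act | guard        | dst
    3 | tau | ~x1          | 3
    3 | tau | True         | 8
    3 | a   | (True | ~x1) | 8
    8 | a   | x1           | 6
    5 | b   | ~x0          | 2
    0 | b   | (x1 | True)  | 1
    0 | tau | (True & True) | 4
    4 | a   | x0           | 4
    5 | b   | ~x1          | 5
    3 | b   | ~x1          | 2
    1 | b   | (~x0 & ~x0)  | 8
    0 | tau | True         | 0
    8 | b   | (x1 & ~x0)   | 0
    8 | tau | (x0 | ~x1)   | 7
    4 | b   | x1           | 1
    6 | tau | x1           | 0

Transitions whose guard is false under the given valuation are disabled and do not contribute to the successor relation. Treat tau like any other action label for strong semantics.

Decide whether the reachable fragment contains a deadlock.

Answer: DEADLOCK-FREE

Working:
Reach set: {0,1,4,6,8}
  0: b→1  tau→0  tau→4  [3 out]
  1: b→8  [1 out]
  4: b→1  [1 out]
  6: tau→0  [1 out]
  8: a→6  b→0  [2 out]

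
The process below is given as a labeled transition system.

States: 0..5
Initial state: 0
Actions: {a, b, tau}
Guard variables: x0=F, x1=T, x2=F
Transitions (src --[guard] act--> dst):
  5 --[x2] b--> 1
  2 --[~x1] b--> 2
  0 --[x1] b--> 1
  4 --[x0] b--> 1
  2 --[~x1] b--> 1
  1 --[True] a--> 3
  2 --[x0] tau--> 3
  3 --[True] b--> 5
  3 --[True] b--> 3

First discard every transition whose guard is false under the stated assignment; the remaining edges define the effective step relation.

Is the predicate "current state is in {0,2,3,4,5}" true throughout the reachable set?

Safe = {0,2,3,4,5}
Reach set: {0,1,3,5}
  0: ✓
  1: VIOLATES
  3: ✓
  5: ✓
counterexample path to 1: b

Answer: INVARIANT VIOLATED at state 1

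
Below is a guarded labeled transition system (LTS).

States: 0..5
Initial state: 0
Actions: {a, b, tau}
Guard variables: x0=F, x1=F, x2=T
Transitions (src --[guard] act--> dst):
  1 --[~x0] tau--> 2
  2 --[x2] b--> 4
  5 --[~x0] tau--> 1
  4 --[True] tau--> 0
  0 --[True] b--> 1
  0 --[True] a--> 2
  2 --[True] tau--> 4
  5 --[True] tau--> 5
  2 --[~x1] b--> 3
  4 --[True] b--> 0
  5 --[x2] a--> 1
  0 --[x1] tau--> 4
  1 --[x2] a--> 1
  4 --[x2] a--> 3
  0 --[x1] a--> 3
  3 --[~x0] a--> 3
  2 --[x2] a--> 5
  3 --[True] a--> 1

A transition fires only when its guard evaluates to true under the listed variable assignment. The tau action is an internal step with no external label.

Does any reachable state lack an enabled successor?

R = {0,1,2,3,4,5}
  0: a→2  b→1  [deg 2]
  1: a→1  tau→2  [deg 2]
  2: a→5  b→3  b→4  tau→4  [deg 4]
  3: a→1  a→3  [deg 2]
  4: a→3  b→0  tau→0  [deg 3]
  5: a→1  tau→1  tau→5  [deg 3]

Answer: DEADLOCK-FREE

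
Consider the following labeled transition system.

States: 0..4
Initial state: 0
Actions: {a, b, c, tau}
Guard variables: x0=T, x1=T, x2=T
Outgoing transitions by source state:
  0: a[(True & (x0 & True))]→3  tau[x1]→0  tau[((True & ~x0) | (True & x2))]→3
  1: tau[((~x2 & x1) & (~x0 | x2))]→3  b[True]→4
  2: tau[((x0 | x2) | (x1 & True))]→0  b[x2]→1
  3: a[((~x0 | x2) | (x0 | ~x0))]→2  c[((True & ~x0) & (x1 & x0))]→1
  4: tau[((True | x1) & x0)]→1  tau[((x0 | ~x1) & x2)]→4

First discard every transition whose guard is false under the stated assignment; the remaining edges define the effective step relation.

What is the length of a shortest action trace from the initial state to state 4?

Breadth-first toward 4:
  depth 0: {0}
  depth 1: {3}
  depth 2: {2}
  depth 3: {1}
  depth 4: {4}
4 enters at depth 4; path a·a·b·b

Answer: 4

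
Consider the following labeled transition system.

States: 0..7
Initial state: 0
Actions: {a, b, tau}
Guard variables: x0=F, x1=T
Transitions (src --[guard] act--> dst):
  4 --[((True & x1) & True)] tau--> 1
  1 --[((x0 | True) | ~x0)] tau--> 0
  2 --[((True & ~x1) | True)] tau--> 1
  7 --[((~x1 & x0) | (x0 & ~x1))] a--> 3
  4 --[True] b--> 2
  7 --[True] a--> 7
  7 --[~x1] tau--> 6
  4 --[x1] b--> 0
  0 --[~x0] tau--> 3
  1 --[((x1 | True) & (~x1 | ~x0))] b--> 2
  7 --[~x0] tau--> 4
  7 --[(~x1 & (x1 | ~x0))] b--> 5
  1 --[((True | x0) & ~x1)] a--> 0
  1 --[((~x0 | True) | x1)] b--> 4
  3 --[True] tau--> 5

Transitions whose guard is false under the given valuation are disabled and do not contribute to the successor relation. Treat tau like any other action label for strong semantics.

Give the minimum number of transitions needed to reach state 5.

Answer: 2

Analysis:
BFS to 5:
  L0 = {0}
  L1 = {3}
  L2 = {5}
depth(5)=2, e.g. tau·tau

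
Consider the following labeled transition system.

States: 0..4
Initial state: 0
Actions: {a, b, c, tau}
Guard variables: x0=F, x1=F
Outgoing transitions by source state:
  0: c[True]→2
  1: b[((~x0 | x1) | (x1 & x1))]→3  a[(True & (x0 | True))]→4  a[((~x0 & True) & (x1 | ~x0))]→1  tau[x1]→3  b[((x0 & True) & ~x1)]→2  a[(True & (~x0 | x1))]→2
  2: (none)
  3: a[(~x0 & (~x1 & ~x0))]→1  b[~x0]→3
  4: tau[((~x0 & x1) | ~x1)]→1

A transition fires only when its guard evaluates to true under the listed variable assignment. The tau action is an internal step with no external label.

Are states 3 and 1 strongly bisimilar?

Answer: NOT BISIMILAR

Analysis:
Compute ~ classes (split until stable):
  P[0] = {{0,1,2,3,4}}
  P[1] = {{0},{1,3},{2},{4}}
  P[2] = {{0},{1},{2},{3},{4}}
5 equivalence class(es) (converged in 3)
[3]={3}  [1]={1}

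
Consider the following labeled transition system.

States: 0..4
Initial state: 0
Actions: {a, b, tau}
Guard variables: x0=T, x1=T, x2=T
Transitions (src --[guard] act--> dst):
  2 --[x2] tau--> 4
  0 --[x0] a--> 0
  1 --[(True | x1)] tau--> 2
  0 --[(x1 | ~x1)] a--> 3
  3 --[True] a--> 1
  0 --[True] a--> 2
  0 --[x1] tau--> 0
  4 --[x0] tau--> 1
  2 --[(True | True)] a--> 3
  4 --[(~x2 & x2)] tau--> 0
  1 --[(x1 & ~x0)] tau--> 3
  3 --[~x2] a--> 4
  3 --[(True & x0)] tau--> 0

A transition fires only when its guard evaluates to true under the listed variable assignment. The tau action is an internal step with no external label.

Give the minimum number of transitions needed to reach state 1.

Answer: 2

Working:
Layered search for 1:
  L0 = {0}
  L1 = {2,3}
  L2 = {1,4}
1 enters at depth 2; path a·a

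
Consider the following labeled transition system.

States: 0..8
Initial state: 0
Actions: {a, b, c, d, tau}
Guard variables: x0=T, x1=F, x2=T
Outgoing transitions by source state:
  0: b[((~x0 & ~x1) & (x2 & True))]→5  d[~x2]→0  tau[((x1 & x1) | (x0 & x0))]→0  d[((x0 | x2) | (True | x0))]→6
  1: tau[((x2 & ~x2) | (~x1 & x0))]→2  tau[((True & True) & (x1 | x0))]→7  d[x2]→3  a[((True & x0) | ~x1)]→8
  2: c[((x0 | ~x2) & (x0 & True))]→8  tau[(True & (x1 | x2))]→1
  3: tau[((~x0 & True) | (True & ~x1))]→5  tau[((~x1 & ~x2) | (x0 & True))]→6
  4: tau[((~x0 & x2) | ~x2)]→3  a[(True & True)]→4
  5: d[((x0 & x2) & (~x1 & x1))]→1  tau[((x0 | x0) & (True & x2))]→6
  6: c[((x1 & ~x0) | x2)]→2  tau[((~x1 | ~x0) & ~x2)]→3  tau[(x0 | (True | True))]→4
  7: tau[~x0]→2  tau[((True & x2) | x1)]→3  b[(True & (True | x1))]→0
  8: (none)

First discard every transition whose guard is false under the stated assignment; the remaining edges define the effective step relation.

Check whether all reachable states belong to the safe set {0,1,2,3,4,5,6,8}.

Answer: INVARIANT VIOLATED at state 7

Working:
Inv-set: {0,1,2,3,4,5,6,8}
Reachable = {0,1,2,3,4,5,6,7,8}
  0: ✓
  1: ✓
  2: ✓
  3: ✓
  4: ✓
  5: ✓
  6: ✓
  7: VIOLATES
  8: ✓
witness against invariant: d·c·tau·tau → 7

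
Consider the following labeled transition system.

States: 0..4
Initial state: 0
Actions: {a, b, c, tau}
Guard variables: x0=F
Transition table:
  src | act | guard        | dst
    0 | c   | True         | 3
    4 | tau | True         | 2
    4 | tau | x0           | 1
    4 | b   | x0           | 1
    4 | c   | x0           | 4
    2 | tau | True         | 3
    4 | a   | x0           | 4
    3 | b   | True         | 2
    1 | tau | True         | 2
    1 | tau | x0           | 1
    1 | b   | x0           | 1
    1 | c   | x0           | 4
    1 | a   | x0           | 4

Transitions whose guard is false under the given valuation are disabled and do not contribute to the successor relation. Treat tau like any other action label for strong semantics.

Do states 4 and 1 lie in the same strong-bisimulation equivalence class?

Answer: BISIMILAR

Analysis:
Bisimulation quotient by refinement:
  P[0] = {{0,1,2,3,4}}
  P[1] = {{0},{1,2,4},{3}}
  P[2] = {{0},{1,4},{2},{3}}
stable after 3 split(s): 4 block(s)
4∈{1,4}, 1∈{1,4}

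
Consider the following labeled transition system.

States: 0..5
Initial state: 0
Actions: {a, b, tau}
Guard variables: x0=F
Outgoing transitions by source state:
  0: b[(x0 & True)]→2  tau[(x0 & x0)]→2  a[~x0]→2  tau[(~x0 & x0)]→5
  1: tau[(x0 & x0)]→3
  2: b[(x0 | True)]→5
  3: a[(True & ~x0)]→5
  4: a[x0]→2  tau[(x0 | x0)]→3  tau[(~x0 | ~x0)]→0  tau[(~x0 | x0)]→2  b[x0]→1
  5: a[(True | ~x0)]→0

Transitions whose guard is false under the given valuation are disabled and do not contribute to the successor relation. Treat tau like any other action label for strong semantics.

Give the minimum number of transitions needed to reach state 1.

Layered search for 1:
  L0 = {0}
  L1 = {2}
  L2 = {5}
1 never appears.

Answer: UNREACHABLE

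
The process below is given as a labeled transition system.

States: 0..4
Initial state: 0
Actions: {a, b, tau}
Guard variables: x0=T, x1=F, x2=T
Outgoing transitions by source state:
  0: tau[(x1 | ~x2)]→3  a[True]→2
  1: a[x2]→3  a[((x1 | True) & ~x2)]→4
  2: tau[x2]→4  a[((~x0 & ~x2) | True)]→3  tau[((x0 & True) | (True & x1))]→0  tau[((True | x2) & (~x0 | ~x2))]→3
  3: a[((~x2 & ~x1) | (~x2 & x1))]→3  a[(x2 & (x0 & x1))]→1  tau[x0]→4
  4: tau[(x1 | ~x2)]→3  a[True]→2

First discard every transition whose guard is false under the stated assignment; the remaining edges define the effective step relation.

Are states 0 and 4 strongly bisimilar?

Refine partition for ~:
  round 0: {{0,1,2,3,4}}
  round 1: {{0,1,4},{2},{3}}
  round 2: {{0,4},{1},{2},{3}}
Fixed point at round 3; 4 class(es).
0∈{0,4}, 4∈{0,4}

Answer: BISIMILAR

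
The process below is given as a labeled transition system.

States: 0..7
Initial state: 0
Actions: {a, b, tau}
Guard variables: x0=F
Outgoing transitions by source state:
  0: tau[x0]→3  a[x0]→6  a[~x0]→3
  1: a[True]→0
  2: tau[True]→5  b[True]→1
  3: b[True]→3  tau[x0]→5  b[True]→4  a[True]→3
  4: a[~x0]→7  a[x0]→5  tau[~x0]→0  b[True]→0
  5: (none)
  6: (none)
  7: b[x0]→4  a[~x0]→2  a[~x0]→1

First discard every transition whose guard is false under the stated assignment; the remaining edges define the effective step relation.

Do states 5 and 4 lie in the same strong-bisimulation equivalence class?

Bisimulation quotient by refinement:
  π0 = {{0,1,2,3,4,5,6,7}}
  π1 = {{0,1,7},{2},{3},{4},{5,6}}
  π2 = {{0},{1},{2},{3},{4},{5,6},{7}}
stable after 3 split(s): 7 block(s)
[5]={5,6}  [4]={4}

Answer: NOT BISIMILAR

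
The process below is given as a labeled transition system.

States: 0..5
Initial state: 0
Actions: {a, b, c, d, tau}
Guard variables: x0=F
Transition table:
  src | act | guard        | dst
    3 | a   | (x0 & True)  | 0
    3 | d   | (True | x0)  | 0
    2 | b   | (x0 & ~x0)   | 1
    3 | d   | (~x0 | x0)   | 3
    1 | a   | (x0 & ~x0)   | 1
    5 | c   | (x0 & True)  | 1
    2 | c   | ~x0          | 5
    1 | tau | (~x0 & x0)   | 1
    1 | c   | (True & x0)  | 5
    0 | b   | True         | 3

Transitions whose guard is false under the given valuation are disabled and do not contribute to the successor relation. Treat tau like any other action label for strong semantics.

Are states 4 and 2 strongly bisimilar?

Refine partition for ~:
  round 0: {{0,1,2,3,4,5}}
  round 1: {{0},{1,4,5},{2},{3}}
4 equivalence class(es) (converged in 2)
[4]={1,4,5}  [2]={2}

Answer: NOT BISIMILAR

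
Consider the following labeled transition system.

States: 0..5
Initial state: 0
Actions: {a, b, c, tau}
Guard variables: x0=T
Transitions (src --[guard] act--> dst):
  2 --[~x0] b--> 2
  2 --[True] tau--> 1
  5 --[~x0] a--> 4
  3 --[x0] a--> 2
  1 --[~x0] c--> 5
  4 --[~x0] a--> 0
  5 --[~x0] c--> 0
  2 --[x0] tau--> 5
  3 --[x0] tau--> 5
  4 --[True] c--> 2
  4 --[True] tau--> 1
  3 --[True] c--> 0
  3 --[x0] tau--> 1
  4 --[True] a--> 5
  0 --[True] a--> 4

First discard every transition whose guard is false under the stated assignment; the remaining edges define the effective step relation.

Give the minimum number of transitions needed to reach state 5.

Breadth-first toward 5:
  Layer 0: {0}
  Layer 1: {4}
  Layer 2: {1,2,5}
first hit 5 at d=2 via a·a

Answer: 2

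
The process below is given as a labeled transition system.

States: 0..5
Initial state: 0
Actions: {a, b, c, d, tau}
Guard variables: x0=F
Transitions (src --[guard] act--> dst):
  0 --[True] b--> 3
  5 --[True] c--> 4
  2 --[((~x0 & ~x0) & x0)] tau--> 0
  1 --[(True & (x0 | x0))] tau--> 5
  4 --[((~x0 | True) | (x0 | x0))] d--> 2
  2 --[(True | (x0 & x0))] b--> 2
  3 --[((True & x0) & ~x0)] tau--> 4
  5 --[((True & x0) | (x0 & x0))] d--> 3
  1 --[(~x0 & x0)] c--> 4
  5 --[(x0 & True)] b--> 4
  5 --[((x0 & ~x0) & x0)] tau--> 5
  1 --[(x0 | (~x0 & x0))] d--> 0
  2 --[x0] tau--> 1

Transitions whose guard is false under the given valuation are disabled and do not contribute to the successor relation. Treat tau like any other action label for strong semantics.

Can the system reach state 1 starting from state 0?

Guard filter leaves 4 enabled edge(s).
L0 = {0}
L1 = {3}  cumulative {0,3}
R = {0,3}

Answer: UNREACHABLE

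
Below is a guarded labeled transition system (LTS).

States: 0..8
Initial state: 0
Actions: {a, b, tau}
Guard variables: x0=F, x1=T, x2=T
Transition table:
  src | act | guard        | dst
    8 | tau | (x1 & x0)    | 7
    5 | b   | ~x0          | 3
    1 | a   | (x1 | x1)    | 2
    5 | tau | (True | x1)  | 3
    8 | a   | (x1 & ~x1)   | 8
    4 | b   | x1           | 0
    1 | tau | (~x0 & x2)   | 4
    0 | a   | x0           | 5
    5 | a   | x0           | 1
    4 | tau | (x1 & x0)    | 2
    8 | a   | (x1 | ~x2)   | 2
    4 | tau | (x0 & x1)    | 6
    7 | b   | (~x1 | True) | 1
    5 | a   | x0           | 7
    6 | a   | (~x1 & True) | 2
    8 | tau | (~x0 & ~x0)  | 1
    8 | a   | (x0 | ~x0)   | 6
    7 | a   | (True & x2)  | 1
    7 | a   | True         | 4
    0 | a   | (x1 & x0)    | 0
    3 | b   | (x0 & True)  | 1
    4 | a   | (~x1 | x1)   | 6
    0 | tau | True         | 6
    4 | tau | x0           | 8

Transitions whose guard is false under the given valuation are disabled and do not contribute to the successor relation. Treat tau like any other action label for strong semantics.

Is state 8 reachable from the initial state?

Guard filter leaves 13 enabled edge(s).
Layer 0: {0}
Layer 1: {6}  cumulative {0,6}
Reach set: {0,6}

Answer: UNREACHABLE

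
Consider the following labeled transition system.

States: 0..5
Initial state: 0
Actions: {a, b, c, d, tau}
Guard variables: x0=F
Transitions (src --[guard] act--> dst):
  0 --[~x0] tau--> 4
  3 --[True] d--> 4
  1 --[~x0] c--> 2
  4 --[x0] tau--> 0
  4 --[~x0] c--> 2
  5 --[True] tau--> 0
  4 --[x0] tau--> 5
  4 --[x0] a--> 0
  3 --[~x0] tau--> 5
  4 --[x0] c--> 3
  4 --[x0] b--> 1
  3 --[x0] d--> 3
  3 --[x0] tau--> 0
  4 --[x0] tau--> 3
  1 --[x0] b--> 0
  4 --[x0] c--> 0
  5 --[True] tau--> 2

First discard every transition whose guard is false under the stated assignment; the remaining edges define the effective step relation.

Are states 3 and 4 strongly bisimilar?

Answer: NOT BISIMILAR

Trace:
Refine partition for ~:
  round 0: {{0,1,2,3,4,5}}
  round 1: {{0,5},{1,4},{2},{3}}
  round 2: {{0},{1,4},{2},{3},{5}}
stable after 3 split(s): 5 block(s)
3∈{3}, 4∈{1,4}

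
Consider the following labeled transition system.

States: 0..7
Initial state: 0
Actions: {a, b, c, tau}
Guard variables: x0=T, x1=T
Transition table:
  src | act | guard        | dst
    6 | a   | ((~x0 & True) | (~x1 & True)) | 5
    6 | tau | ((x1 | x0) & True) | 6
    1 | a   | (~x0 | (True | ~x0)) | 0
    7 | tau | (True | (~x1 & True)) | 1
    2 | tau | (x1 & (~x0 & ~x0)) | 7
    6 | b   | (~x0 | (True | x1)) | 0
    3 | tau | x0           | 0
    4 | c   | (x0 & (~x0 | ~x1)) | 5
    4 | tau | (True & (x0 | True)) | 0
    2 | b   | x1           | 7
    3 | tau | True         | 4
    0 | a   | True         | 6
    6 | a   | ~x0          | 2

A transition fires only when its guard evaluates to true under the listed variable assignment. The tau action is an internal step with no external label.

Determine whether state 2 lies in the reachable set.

Answer: UNREACHABLE

Analysis:
9 transition(s) survive guard evaluation.
depth 0: {0}
depth 1: {6}  total {0,6}
Reachable = {0,6}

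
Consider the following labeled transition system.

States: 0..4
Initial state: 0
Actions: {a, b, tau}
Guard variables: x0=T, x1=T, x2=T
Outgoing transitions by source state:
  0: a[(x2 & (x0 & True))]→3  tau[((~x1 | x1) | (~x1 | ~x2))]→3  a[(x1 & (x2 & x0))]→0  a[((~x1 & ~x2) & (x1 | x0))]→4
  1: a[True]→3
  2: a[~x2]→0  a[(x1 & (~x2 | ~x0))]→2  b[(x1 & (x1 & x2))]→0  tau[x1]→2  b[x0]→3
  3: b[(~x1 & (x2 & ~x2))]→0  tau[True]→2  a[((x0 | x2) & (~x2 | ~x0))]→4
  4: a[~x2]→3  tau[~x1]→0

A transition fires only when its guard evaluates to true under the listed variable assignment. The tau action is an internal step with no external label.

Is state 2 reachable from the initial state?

After dropping false guards: 8 live edges.
Layer 0: {0}
Layer 1: {3}  total {0,3}
Layer 2: {2}  total {0,2,3}
R = {0,2,3}
trace reaching 2: a·tau

Answer: REACHABLE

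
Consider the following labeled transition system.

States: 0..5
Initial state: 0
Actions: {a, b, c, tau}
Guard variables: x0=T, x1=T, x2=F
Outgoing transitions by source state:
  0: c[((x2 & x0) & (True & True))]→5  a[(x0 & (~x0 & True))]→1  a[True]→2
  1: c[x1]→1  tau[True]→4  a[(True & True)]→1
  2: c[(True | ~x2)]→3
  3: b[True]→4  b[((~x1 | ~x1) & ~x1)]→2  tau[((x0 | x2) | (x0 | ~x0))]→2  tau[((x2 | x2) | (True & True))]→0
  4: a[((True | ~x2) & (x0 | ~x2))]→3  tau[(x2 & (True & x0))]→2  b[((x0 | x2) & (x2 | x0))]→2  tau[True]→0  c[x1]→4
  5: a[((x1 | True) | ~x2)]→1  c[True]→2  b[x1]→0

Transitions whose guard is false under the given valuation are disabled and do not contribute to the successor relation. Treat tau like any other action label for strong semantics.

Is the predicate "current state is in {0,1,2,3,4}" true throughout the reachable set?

Inv-set: {0,1,2,3,4}
Reachable = {0,2,3,4}
  0: ✓
  2: ✓
  3: ✓
  4: ✓

Answer: INVARIANT HOLDS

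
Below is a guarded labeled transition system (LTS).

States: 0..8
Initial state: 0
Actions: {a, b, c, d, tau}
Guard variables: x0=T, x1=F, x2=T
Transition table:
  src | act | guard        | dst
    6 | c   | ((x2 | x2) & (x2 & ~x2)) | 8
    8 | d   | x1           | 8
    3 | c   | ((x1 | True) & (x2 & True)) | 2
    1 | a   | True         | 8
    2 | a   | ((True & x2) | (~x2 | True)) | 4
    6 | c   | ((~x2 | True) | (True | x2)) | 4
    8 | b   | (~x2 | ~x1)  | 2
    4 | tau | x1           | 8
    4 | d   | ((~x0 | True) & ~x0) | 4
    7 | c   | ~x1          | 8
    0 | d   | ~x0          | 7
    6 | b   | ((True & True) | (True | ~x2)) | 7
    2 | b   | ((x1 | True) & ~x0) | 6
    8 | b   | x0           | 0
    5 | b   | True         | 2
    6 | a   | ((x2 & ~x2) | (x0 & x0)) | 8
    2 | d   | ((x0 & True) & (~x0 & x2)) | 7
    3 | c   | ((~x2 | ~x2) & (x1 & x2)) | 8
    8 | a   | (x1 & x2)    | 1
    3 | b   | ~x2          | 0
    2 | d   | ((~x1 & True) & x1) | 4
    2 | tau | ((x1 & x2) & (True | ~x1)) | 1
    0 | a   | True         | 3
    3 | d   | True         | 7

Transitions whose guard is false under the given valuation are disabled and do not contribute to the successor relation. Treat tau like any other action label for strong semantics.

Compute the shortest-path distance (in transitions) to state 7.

Answer: 2

Trace:
BFS to 7:
  L0 = {0}
  L1 = {3}
  L2 = {2,7}
7 enters at depth 2; path a·d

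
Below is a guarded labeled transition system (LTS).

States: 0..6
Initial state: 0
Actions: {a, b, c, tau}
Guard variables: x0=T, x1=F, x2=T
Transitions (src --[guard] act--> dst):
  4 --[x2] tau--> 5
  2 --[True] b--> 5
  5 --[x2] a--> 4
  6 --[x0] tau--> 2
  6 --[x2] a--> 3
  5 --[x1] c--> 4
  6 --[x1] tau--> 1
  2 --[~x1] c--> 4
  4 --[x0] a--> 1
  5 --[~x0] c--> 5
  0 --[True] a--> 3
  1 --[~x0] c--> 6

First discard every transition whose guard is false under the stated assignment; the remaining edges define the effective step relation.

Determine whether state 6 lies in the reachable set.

Answer: UNREACHABLE

Analysis:
After dropping false guards: 8 live edges.
Layer 0: {0}
Layer 1: {3}  now seen {0,3}
R = {0,3}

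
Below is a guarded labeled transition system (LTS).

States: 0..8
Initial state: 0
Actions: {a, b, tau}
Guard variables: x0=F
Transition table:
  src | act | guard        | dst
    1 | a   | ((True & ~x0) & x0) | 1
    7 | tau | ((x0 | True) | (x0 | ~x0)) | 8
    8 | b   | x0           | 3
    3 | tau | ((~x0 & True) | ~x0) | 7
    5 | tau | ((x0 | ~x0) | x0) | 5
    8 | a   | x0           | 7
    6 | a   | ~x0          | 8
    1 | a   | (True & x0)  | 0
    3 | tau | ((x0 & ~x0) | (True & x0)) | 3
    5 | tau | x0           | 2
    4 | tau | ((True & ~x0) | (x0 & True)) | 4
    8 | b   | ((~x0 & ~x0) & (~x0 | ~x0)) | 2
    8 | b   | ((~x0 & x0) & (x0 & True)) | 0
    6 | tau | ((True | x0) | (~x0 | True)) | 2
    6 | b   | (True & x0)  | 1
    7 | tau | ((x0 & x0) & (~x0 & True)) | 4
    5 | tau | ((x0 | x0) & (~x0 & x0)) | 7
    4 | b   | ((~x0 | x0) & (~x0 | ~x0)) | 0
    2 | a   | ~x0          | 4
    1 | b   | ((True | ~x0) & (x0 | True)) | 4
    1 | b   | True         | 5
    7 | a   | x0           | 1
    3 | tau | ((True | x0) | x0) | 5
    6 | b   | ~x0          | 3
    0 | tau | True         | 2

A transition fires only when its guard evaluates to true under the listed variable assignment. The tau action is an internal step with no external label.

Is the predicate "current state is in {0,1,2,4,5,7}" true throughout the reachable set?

Answer: INVARIANT HOLDS

Trace:
Safe = {0,1,2,4,5,7}
Reachable = {0,2,4}
  0: ok
  2: ok
  4: ok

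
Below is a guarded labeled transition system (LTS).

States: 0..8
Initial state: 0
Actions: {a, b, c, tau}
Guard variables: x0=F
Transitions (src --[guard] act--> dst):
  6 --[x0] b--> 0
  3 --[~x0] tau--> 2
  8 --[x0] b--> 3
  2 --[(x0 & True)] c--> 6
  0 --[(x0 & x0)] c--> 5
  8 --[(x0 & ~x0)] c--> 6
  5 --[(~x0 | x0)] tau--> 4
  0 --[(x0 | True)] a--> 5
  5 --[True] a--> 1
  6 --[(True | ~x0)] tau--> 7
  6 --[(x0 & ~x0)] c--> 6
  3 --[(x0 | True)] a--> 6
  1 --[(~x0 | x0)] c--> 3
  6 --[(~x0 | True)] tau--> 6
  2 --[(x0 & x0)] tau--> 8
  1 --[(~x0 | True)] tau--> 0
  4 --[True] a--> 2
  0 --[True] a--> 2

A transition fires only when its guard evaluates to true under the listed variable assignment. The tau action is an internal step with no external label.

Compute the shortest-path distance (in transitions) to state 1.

BFS to 1:
  depth 0: {0}
  depth 1: {2,5}
  depth 2: {1,4}
1 enters at depth 2; path a·a

Answer: 2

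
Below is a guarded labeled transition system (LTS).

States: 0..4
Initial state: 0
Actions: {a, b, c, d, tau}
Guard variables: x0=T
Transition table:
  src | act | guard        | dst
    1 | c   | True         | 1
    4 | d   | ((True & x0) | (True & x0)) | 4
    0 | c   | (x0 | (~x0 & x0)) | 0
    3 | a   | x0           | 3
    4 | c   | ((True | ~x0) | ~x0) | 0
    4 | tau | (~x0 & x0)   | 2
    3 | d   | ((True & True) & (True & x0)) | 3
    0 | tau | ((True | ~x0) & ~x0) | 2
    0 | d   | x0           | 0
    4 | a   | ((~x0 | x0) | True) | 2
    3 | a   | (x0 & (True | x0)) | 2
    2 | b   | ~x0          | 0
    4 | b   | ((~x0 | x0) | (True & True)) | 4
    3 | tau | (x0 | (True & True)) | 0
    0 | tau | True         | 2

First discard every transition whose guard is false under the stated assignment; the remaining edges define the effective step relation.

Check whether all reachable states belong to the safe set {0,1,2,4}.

Inv-set: {0,1,2,4}
Reach set: {0,2}
  0: ✓
  2: ✓

Answer: INVARIANT HOLDS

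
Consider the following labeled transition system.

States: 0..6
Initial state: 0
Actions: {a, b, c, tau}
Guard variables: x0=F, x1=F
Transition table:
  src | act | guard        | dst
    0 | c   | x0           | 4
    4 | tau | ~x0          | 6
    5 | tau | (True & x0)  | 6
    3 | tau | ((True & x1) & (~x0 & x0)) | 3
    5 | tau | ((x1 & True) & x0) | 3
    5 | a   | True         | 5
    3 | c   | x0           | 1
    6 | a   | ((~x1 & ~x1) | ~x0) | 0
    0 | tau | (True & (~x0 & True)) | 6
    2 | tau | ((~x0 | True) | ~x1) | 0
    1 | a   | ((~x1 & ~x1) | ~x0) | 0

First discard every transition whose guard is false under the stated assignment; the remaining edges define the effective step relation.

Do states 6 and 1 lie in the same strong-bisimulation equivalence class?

Bisimulation quotient by refinement:
  π0 = {{0,1,2,3,4,5,6}}
  π1 = {{0,2,4},{1,5,6},{3}}
  π2 = {{0,4},{1,6},{2},{3},{5}}
stable after 3 split(s): 5 block(s)
6∈{1,6}, 1∈{1,6}

Answer: BISIMILAR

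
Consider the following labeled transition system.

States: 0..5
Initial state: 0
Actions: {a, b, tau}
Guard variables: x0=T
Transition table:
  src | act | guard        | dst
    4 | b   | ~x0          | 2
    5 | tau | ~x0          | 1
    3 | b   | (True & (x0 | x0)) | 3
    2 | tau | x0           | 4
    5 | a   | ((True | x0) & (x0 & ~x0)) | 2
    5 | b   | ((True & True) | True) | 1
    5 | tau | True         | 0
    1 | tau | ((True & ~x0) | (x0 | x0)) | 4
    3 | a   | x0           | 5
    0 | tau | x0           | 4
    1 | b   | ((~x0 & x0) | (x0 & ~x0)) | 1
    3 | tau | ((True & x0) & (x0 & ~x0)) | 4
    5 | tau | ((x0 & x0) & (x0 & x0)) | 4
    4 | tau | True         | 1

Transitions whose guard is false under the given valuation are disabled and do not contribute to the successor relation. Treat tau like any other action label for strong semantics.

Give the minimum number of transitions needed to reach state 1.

Answer: 2

Working:
Layered search for 1:
  L0 = {0}
  L1 = {4}
  L2 = {1}
depth(1)=2, e.g. tau·tau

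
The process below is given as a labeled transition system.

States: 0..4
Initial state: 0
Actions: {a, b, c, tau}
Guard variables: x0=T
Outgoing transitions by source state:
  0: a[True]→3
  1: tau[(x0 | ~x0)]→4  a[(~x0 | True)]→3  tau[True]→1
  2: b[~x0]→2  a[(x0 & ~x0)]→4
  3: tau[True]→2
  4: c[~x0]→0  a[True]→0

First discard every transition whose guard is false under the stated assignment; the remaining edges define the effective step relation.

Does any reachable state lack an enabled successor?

Answer: DEADLOCK at state 2

Working:
Reach set: {0,2,3}
  0: a→3  [deg 1]
  2: ∅  [STUCK]
  3: tau→2  [deg 1]
Path to 2: a·tau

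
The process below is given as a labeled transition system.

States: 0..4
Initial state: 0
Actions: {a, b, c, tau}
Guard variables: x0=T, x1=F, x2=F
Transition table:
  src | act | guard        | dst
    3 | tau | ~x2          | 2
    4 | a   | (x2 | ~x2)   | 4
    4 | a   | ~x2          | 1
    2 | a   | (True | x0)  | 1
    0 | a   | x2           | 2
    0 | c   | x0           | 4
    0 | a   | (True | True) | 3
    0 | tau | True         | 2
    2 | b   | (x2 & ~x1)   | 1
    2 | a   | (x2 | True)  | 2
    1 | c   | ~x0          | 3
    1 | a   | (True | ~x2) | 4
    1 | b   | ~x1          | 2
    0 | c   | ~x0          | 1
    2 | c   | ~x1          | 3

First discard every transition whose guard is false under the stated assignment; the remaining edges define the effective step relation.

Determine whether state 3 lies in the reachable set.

After dropping false guards: 11 live edges.
Layer 0: {0}
Layer 1: {2,3,4}  total {0,2,3,4}
Layer 2: {1}  total {0,1,2,3,4}
Reach set: {0,1,2,3,4}
Path to 3: a

Answer: REACHABLE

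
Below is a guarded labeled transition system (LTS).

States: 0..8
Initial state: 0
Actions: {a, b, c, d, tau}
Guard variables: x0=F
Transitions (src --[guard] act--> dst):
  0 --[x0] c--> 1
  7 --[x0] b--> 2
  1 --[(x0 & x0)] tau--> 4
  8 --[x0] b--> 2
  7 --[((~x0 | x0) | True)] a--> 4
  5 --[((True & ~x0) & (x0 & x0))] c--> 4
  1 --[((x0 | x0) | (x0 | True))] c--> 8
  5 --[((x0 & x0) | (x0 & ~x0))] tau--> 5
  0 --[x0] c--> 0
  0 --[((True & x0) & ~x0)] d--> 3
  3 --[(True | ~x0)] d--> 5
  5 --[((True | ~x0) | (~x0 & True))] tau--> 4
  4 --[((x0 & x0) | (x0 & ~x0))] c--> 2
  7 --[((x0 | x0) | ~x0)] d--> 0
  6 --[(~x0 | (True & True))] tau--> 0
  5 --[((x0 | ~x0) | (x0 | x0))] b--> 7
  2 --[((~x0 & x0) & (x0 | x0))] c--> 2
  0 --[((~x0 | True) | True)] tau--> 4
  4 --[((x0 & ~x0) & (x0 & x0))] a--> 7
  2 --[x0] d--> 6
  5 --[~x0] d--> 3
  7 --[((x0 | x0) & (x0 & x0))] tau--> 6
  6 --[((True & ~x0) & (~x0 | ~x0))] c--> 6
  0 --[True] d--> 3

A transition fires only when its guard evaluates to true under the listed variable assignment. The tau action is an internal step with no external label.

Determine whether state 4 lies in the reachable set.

Answer: REACHABLE

Working:
After dropping false guards: 11 live edges.
Layer 0: {0}
Layer 1: {3,4}  now seen {0,3,4}
Layer 2: {5}  now seen {0,3,4,5}
Layer 3: {7}  now seen {0,3,4,5,7}
R = {0,3,4,5,7}
witness 4: tau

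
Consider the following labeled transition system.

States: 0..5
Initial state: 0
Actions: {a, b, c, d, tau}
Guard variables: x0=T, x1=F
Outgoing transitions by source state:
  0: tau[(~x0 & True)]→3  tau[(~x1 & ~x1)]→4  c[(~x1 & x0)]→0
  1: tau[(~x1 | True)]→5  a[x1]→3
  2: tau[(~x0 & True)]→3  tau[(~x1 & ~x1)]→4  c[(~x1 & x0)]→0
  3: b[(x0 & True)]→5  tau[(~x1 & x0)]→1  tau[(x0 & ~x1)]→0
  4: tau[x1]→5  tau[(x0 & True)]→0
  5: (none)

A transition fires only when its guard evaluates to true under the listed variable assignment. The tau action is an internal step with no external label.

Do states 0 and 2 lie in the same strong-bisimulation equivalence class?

Compute ~ classes (split until stable):
  round 0: {{0,1,2,3,4,5}}
  round 1: {{0,2},{1,4},{3},{5}}
  round 2: {{0,2},{1},{3},{4},{5}}
stable after 3 split(s): 5 block(s)
[0]={0,2}  [2]={0,2}

Answer: BISIMILAR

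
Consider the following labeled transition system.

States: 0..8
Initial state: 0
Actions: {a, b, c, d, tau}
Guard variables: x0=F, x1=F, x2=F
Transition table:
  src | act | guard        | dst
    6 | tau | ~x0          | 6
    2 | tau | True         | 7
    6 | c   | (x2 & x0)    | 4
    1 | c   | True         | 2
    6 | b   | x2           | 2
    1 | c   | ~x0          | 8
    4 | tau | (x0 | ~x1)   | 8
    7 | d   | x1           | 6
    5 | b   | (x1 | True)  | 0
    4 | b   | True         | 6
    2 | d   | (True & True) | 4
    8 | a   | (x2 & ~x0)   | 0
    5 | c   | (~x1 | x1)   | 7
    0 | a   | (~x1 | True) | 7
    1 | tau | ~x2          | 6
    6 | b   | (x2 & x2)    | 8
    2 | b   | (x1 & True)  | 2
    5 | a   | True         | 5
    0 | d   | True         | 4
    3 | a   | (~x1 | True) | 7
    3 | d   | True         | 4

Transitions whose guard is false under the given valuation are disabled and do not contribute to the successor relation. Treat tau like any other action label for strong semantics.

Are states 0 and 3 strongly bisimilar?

Bisimulation quotient by refinement:
  π0 = {{0,1,2,3,4,5,6,7,8}}
  π1 = {{0,3},{1},{2},{4},{5},{6},{7,8}}
7 equivalence class(es) (converged in 2)
[0]={0,3}  [3]={0,3}

Answer: BISIMILAR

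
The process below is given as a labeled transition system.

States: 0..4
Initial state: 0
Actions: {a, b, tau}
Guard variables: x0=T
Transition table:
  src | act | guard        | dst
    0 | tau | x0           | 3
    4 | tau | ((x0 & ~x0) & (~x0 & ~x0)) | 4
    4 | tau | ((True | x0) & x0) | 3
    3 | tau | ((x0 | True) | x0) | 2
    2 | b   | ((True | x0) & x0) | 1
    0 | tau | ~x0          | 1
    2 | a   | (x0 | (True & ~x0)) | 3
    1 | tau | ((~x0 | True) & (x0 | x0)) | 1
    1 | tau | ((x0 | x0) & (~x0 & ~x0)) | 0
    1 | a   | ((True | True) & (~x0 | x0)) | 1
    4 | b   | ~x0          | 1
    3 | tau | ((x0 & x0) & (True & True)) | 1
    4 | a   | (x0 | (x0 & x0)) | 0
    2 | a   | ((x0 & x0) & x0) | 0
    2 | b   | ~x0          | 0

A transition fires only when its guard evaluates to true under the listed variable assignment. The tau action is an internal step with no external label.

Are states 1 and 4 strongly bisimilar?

Refine partition for ~:
  P[0] = {{0,1,2,3,4}}
  P[1] = {{0,3},{1,4},{2}}
  P[2] = {{0},{1},{2},{3},{4}}
Fixed point at round 3; 5 class(es).
1∈{1}, 4∈{4}

Answer: NOT BISIMILAR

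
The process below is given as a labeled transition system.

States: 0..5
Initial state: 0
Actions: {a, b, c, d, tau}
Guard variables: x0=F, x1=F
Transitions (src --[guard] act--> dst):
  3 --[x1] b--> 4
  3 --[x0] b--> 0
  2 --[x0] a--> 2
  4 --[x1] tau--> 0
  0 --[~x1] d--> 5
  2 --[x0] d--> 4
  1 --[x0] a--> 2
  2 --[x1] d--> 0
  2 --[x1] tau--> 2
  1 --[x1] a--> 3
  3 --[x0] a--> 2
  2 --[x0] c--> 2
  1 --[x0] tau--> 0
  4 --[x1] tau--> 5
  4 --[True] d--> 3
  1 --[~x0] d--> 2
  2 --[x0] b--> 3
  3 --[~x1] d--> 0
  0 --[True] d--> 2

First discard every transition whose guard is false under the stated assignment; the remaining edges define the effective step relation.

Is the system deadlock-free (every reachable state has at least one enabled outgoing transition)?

Reach set: {0,2,5}
  0: d→2  d→5  [2 exit(s)]
  2: ∅  [no exit]
  5: ∅  [no exit]
trace reaching 2: d

Answer: DEADLOCK at state 2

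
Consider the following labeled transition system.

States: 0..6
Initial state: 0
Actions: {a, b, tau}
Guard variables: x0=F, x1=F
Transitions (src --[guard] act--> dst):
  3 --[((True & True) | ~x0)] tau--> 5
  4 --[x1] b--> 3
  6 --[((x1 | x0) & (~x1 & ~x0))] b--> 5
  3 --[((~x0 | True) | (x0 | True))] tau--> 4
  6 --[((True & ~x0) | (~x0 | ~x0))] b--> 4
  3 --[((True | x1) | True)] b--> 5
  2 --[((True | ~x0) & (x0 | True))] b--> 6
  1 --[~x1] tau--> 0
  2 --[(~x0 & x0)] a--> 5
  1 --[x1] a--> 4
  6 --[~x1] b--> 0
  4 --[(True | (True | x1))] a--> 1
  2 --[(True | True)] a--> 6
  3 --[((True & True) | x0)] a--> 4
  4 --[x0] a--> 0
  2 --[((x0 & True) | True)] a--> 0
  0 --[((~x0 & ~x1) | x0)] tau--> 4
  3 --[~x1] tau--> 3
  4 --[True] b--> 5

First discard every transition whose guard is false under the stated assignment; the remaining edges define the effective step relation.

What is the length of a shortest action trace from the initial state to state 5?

Answer: 2

Working:
Breadth-first toward 5:
  depth 0: {0}
  depth 1: {4}
  depth 2: {1,5}
first hit 5 at d=2 via tau·b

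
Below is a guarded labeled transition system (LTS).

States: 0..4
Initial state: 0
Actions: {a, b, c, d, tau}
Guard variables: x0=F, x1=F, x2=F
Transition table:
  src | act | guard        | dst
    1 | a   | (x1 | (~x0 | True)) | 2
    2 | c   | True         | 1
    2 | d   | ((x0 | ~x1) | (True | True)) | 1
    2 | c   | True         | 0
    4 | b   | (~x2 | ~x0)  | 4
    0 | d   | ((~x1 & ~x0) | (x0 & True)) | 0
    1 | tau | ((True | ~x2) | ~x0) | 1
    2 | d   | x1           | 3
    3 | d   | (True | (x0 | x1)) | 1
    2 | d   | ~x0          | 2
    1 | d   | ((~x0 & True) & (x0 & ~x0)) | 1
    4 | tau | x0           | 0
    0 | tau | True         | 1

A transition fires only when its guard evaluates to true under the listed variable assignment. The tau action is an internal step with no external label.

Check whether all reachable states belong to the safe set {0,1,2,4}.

Answer: INVARIANT HOLDS

Working:
Allowed set {0,1,2,4}
Reach set: {0,1,2}
  0: ✓
  1: ✓
  2: ✓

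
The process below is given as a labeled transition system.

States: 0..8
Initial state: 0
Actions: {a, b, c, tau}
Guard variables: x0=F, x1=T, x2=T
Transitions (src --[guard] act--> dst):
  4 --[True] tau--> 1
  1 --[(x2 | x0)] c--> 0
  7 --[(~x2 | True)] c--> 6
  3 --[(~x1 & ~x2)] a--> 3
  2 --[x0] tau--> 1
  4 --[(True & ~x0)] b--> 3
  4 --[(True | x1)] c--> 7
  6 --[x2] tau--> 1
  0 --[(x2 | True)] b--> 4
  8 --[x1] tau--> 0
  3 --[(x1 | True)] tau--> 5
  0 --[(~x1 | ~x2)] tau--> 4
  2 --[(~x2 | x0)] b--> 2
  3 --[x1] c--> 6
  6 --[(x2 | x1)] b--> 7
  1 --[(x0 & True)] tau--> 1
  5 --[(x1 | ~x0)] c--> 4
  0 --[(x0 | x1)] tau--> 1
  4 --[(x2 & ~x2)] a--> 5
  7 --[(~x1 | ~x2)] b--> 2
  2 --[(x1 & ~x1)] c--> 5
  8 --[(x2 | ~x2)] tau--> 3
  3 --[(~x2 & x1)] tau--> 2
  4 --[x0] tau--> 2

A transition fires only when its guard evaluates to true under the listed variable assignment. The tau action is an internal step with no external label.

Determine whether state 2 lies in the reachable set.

Answer: UNREACHABLE

Trace:
14 transition(s) survive guard evaluation.
depth 0: {0}
depth 1: {1,4}  now seen {0,1,4}
depth 2: {3,7}  now seen {0,1,3,4,7}
depth 3: {5,6}  now seen {0,1,3,4,5,6,7}
Reach set: {0,1,3,4,5,6,7}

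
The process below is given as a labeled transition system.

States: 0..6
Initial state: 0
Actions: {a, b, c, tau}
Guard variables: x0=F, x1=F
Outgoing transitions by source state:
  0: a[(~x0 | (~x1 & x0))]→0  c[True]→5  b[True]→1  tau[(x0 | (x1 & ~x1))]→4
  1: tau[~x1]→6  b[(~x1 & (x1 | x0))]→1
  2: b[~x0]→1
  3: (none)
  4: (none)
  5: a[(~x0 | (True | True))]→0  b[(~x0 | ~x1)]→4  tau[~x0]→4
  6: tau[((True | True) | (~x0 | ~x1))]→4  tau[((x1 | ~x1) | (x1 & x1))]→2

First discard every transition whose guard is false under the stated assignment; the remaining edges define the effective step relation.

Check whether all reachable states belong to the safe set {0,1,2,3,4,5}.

Answer: INVARIANT VIOLATED at state 6

Working:
Allowed set {0,1,2,3,4,5}
Reach set: {0,1,2,4,5,6}
  0: ✓
  1: ✓
  2: ✓
  4: ✓
  5: ✓
  6: outside
counterexample path to 6: b·tau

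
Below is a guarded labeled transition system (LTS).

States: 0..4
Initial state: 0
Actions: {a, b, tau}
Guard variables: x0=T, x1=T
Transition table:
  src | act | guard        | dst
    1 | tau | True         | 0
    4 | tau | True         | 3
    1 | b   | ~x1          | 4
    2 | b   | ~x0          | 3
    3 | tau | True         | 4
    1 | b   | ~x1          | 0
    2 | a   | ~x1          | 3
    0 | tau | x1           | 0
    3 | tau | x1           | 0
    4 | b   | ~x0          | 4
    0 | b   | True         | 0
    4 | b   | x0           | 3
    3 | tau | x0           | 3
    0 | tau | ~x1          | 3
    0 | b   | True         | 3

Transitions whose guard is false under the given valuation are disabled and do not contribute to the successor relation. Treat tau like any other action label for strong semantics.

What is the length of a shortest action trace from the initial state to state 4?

Layered search for 4:
  depth 0: {0}
  depth 1: {3}
  depth 2: {4}
depth(4)=2, e.g. b·tau

Answer: 2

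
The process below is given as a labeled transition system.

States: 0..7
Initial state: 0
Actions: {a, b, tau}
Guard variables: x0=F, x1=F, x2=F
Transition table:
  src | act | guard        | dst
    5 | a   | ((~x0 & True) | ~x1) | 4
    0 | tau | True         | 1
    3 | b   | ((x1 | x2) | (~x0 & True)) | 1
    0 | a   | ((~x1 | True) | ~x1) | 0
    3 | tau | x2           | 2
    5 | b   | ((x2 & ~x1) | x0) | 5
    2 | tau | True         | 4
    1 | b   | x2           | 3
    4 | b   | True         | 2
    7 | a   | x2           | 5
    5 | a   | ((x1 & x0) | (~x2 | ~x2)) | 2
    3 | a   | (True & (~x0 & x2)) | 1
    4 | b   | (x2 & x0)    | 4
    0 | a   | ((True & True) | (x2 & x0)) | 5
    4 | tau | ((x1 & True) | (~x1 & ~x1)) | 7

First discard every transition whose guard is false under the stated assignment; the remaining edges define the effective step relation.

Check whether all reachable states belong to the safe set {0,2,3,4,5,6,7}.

Answer: INVARIANT VIOLATED at state 1

Analysis:
Inv-set: {0,2,3,4,5,6,7}
R = {0,1,2,4,5,7}
  0: safe
  1: outside
  2: safe
  4: safe
  5: safe
  7: safe
reach 1 via tau — violates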